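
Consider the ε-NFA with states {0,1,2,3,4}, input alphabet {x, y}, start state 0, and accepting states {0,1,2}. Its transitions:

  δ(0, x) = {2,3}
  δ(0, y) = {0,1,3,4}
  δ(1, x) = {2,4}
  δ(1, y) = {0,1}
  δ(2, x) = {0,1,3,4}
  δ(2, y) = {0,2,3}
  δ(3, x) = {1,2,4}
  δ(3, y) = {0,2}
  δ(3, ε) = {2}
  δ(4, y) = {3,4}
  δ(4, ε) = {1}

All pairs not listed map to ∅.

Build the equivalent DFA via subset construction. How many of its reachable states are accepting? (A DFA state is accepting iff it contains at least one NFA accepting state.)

4

Start state of the DFA: {0} (ε-closure of the NFA start).
{0} --x--> {2,3}  [new]
{0} --y--> {0,1,2,3,4}  [new]
{2,3} --x--> {0,1,2,3,4}  [seen]
{2,3} --y--> {0,2,3}  [new]
{0,1,2,3,4} --x--> {0,1,2,3,4}  [seen]
{0,1,2,3,4} --y--> {0,1,2,3,4}  [seen]
{0,2,3} --x--> {0,1,2,3,4}  [seen]
{0,2,3} --y--> {0,1,2,3,4}  [seen]
Reachable DFA states: {0}, {2,3}, {0,1,2,3,4}, {0,2,3}.
Accepting DFA states (contain an NFA accepting state): {0}, {2,3}, {0,1,2,3,4}, {0,2,3}.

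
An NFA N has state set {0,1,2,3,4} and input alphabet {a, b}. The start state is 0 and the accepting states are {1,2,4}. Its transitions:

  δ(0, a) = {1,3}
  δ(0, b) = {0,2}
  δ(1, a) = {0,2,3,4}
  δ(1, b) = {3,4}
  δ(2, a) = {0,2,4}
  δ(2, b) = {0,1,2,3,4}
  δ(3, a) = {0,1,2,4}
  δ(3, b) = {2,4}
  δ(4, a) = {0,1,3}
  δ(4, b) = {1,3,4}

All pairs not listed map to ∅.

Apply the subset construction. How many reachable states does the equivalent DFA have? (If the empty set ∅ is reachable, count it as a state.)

5

Start state of the DFA: {0}.
{0} --a--> {1,3}  [new]
{0} --b--> {0,2}  [new]
{1,3} --a--> {0,1,2,3,4}  [new]
{1,3} --b--> {2,3,4}  [new]
{0,2} --a--> {0,1,2,3,4}  [seen]
{0,2} --b--> {0,1,2,3,4}  [seen]
{0,1,2,3,4} --a--> {0,1,2,3,4}  [seen]
{0,1,2,3,4} --b--> {0,1,2,3,4}  [seen]
{2,3,4} --a--> {0,1,2,3,4}  [seen]
{2,3,4} --b--> {0,1,2,3,4}  [seen]
Reachable DFA states: {0}, {1,3}, {0,2}, {0,1,2,3,4}, {2,3,4}.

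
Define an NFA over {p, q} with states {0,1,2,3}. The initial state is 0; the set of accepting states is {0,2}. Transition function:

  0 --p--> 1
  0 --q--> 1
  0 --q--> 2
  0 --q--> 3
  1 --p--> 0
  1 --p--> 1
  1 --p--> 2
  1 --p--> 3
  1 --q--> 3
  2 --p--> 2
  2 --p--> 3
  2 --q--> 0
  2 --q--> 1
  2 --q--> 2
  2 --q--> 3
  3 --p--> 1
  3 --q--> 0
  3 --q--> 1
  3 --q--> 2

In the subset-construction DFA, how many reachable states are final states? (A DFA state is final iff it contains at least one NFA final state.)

4

Start state of the DFA: {0}.
{0} --p--> {1}  [new]
{0} --q--> {1,2,3}  [new]
{1} --p--> {0,1,2,3}  [new]
{1} --q--> {3}  [new]
{1,2,3} --p--> {0,1,2,3}  [seen]
{1,2,3} --q--> {0,1,2,3}  [seen]
{0,1,2,3} --p--> {0,1,2,3}  [seen]
{0,1,2,3} --q--> {0,1,2,3}  [seen]
{3} --p--> {1}  [seen]
{3} --q--> {0,1,2}  [new]
{0,1,2} --p--> {0,1,2,3}  [seen]
{0,1,2} --q--> {0,1,2,3}  [seen]
Reachable DFA states: {0}, {1}, {1,2,3}, {0,1,2,3}, {3}, {0,1,2}.
Accepting DFA states (contain an NFA accepting state): {0}, {1,2,3}, {0,1,2,3}, {0,1,2}.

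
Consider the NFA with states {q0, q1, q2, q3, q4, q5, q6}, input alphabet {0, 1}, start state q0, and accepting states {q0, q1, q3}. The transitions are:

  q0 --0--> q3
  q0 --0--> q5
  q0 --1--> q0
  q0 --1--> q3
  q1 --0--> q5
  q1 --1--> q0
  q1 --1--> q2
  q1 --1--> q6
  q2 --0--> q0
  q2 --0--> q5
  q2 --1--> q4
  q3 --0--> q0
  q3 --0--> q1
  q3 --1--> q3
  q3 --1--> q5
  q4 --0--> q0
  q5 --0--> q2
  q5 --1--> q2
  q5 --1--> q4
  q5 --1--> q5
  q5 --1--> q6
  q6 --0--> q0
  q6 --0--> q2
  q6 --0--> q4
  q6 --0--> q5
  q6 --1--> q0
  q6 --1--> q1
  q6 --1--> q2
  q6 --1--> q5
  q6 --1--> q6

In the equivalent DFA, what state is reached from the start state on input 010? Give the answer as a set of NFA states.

{q0, q1, q2, q4, q5}

Start: {q0}.
δ(q0,0) = {q3, q5}.
Union: {q3, q5}.
After 0: {q3, q5}.
δ(q3,1) = {q3, q5}; δ(q5,1) = {q2, q4, q5, q6}.
Union: {q2, q3, q4, q5, q6}.
After 1: {q2, q3, q4, q5, q6}.
δ(q2,0) = {q0, q5}; δ(q3,0) = {q0, q1}; δ(q4,0) = {q0}; δ(q5,0) = {q2}; δ(q6,0) = {q0, q2, q4, q5}.
Union: {q0, q1, q2, q4, q5}.
After 0: {q0, q1, q2, q4, q5}.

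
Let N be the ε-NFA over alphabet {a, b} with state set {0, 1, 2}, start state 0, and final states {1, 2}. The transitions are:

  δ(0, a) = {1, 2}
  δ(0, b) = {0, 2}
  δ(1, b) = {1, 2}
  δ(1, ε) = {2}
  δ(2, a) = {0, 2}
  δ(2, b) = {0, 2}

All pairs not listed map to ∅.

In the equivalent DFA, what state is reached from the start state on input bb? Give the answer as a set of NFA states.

Start: {0}.
δ(0,b) = {0, 2}.
Union: {0, 2}.
After b: {0, 2}.
δ(0,b) = {0, 2}; δ(2,b) = {0, 2}.
Union: {0, 2}.
After b: {0, 2}.

{0, 2}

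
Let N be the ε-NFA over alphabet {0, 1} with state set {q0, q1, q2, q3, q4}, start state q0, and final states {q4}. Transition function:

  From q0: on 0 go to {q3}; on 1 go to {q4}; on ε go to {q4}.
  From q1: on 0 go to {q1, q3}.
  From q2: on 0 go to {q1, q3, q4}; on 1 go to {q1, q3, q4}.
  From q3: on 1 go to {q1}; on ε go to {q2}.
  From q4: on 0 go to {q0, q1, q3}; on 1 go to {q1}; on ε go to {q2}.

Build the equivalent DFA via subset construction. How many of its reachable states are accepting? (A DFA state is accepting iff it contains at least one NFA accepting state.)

3

Start state of the DFA: {q0, q2, q4} (ε-closure of the NFA start).
{q0, q2, q4} --0--> {q0, q1, q2, q3, q4}  [new]
{q0, q2, q4} --1--> {q1, q2, q3, q4}  [new]
{q0, q1, q2, q3, q4} --0--> {q0, q1, q2, q3, q4}  [seen]
{q0, q1, q2, q3, q4} --1--> {q1, q2, q3, q4}  [seen]
{q1, q2, q3, q4} --0--> {q0, q1, q2, q3, q4}  [seen]
{q1, q2, q3, q4} --1--> {q1, q2, q3, q4}  [seen]
Reachable DFA states: {q0, q2, q4}, {q0, q1, q2, q3, q4}, {q1, q2, q3, q4}.
Accepting DFA states (contain an NFA accepting state): {q0, q2, q4}, {q0, q1, q2, q3, q4}, {q1, q2, q3, q4}.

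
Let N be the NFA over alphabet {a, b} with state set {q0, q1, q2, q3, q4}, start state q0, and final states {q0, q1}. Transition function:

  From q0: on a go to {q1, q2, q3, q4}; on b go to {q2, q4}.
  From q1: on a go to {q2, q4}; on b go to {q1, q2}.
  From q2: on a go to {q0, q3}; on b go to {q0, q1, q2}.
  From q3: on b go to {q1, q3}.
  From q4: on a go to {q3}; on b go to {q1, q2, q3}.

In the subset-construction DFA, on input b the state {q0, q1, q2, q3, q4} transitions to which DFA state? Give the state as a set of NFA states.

{q0, q1, q2, q3, q4}

δ(q0,b) = {q2, q4}; δ(q1,b) = {q1, q2}; δ(q2,b) = {q0, q1, q2}; δ(q3,b) = {q1, q3}; δ(q4,b) = {q1, q2, q3}.
Union: {q0, q1, q2, q3, q4}.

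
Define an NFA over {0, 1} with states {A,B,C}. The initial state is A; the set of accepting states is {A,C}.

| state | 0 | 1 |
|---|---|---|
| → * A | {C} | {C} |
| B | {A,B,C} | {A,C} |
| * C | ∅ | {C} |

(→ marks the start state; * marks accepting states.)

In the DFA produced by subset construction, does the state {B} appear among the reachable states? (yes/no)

Start state of the DFA: {A}.
{A} --0--> {C}  [new]
{A} --1--> {C}  [seen]
{C} --0--> ∅  [new]
{C} --1--> {C}  [seen]
∅ --0--> ∅  [seen]
∅ --1--> ∅  [seen]
Reachable DFA states: {A}, {C}, ∅.
{B} is not among them.

no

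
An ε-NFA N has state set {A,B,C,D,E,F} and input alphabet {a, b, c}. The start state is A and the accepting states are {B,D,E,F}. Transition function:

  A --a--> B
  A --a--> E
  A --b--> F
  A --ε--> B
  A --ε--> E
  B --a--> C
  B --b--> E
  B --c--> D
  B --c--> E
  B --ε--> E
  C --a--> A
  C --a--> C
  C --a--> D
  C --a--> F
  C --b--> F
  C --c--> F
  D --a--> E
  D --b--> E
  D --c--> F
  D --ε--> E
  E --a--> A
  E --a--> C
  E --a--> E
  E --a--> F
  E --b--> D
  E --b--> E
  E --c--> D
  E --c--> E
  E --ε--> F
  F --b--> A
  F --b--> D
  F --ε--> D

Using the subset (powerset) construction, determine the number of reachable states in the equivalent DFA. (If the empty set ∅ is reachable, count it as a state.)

Start state of the DFA: {A,B,D,E,F} (ε-closure of the NFA start).
{A,B,D,E,F} --a--> {A,B,C,D,E,F}  [new]
{A,B,D,E,F} --b--> {A,B,D,E,F}  [seen]
{A,B,D,E,F} --c--> {D,E,F}  [new]
{A,B,C,D,E,F} --a--> {A,B,C,D,E,F}  [seen]
{A,B,C,D,E,F} --b--> {A,B,D,E,F}  [seen]
{A,B,C,D,E,F} --c--> {D,E,F}  [seen]
{D,E,F} --a--> {A,B,C,D,E,F}  [seen]
{D,E,F} --b--> {A,B,D,E,F}  [seen]
{D,E,F} --c--> {D,E,F}  [seen]
Reachable DFA states: {A,B,D,E,F}, {A,B,C,D,E,F}, {D,E,F}.

3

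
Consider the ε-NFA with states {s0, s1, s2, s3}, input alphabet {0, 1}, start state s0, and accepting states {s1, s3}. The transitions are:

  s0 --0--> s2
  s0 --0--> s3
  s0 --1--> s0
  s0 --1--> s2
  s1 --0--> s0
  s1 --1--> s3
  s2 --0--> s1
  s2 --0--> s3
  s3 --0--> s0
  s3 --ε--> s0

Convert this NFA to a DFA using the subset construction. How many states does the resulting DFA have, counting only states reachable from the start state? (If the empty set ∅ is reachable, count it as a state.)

4

Start state of the DFA: {s0} (ε-closure of the NFA start).
{s0} --0--> {s0, s2, s3}  [new]
{s0} --1--> {s0, s2}  [new]
{s0, s2, s3} --0--> {s0, s1, s2, s3}  [new]
{s0, s2, s3} --1--> {s0, s2}  [seen]
{s0, s2} --0--> {s0, s1, s2, s3}  [seen]
{s0, s2} --1--> {s0, s2}  [seen]
{s0, s1, s2, s3} --0--> {s0, s1, s2, s3}  [seen]
{s0, s1, s2, s3} --1--> {s0, s2, s3}  [seen]
Reachable DFA states: {s0}, {s0, s2, s3}, {s0, s2}, {s0, s1, s2, s3}.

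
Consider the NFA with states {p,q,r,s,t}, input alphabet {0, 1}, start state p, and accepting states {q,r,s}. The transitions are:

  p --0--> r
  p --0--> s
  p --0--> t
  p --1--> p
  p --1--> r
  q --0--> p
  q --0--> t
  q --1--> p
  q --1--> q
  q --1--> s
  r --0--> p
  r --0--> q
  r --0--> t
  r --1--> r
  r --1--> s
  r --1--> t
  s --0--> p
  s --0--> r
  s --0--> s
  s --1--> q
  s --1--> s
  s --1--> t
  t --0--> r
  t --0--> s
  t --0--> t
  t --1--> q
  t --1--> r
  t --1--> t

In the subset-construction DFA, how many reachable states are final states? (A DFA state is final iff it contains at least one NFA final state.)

Start state of the DFA: {p}.
{p} --0--> {r,s,t}  [new]
{p} --1--> {p,r}  [new]
{r,s,t} --0--> {p,q,r,s,t}  [new]
{r,s,t} --1--> {q,r,s,t}  [new]
{p,r} --0--> {p,q,r,s,t}  [seen]
{p,r} --1--> {p,r,s,t}  [new]
{p,q,r,s,t} --0--> {p,q,r,s,t}  [seen]
{p,q,r,s,t} --1--> {p,q,r,s,t}  [seen]
{q,r,s,t} --0--> {p,q,r,s,t}  [seen]
{q,r,s,t} --1--> {p,q,r,s,t}  [seen]
{p,r,s,t} --0--> {p,q,r,s,t}  [seen]
{p,r,s,t} --1--> {p,q,r,s,t}  [seen]
Reachable DFA states: {p}, {r,s,t}, {p,r}, {p,q,r,s,t}, {q,r,s,t}, {p,r,s,t}.
Accepting DFA states (contain an NFA accepting state): {r,s,t}, {p,r}, {p,q,r,s,t}, {q,r,s,t}, {p,r,s,t}.

5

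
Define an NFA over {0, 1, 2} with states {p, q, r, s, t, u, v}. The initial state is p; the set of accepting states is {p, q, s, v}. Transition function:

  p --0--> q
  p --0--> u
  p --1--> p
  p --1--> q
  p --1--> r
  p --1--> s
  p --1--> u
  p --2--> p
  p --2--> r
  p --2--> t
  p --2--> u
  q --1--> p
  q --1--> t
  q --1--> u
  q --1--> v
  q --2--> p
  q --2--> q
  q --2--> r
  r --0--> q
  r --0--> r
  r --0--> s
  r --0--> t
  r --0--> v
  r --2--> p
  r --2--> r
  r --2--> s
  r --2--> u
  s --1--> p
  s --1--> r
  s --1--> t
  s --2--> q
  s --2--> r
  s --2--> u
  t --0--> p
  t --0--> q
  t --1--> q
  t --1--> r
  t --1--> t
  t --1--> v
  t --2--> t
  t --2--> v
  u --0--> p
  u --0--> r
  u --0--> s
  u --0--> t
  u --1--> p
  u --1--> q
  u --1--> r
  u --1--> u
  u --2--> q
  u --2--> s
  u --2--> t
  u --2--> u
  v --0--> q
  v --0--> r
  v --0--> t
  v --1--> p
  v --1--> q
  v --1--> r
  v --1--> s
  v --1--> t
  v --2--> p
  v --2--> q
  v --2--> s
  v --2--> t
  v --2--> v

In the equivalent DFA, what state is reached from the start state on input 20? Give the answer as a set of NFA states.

{p, q, r, s, t, u, v}

Start: {p}.
δ(p,2) = {p, r, t, u}.
Union: {p, r, t, u}.
After 2: {p, r, t, u}.
δ(p,0) = {q, u}; δ(r,0) = {q, r, s, t, v}; δ(t,0) = {p, q}; δ(u,0) = {p, r, s, t}.
Union: {p, q, r, s, t, u, v}.
After 0: {p, q, r, s, t, u, v}.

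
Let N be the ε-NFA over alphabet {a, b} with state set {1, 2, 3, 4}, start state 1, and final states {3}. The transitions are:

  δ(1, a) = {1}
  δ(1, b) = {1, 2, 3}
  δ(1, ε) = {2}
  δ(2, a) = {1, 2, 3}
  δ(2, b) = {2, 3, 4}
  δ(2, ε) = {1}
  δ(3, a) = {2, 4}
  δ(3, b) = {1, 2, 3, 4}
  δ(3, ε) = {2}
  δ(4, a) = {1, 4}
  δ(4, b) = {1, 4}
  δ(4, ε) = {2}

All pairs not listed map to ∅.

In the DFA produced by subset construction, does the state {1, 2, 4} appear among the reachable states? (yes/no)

no

Start state of the DFA: {1, 2} (ε-closure of the NFA start).
{1, 2} --a--> {1, 2, 3}  [new]
{1, 2} --b--> {1, 2, 3, 4}  [new]
{1, 2, 3} --a--> {1, 2, 3, 4}  [seen]
{1, 2, 3} --b--> {1, 2, 3, 4}  [seen]
{1, 2, 3, 4} --a--> {1, 2, 3, 4}  [seen]
{1, 2, 3, 4} --b--> {1, 2, 3, 4}  [seen]
Reachable DFA states: {1, 2}, {1, 2, 3}, {1, 2, 3, 4}.
{1, 2, 4} is not among them.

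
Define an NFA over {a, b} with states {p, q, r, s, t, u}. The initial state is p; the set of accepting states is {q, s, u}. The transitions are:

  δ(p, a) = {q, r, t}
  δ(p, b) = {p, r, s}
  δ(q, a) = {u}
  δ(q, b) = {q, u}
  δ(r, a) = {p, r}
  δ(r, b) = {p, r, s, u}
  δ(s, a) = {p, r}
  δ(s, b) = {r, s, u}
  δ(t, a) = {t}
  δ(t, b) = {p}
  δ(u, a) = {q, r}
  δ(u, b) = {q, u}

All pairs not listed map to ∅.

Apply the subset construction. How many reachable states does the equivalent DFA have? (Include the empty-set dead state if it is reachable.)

8

Start state of the DFA: {p}.
{p} --a--> {q, r, t}  [new]
{p} --b--> {p, r, s}  [new]
{q, r, t} --a--> {p, r, t, u}  [new]
{q, r, t} --b--> {p, q, r, s, u}  [new]
{p, r, s} --a--> {p, q, r, t}  [new]
{p, r, s} --b--> {p, r, s, u}  [new]
{p, r, t, u} --a--> {p, q, r, t}  [seen]
{p, r, t, u} --b--> {p, q, r, s, u}  [seen]
{p, q, r, s, u} --a--> {p, q, r, t, u}  [new]
{p, q, r, s, u} --b--> {p, q, r, s, u}  [seen]
{p, q, r, t} --a--> {p, q, r, t, u}  [seen]
{p, q, r, t} --b--> {p, q, r, s, u}  [seen]
{p, r, s, u} --a--> {p, q, r, t}  [seen]
{p, r, s, u} --b--> {p, q, r, s, u}  [seen]
{p, q, r, t, u} --a--> {p, q, r, t, u}  [seen]
{p, q, r, t, u} --b--> {p, q, r, s, u}  [seen]
Reachable DFA states: {p}, {q, r, t}, {p, r, s}, {p, r, t, u}, {p, q, r, s, u}, {p, q, r, t}, {p, r, s, u}, {p, q, r, t, u}.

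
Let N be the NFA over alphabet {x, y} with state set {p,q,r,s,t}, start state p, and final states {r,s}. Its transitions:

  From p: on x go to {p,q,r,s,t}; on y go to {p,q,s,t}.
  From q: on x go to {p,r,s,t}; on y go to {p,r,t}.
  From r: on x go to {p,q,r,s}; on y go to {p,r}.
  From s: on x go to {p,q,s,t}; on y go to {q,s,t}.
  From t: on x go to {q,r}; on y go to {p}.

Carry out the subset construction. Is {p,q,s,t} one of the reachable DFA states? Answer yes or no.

Start state of the DFA: {p}.
{p} --x--> {p,q,r,s,t}  [new]
{p} --y--> {p,q,s,t}  [new]
{p,q,r,s,t} --x--> {p,q,r,s,t}  [seen]
{p,q,r,s,t} --y--> {p,q,r,s,t}  [seen]
{p,q,s,t} --x--> {p,q,r,s,t}  [seen]
{p,q,s,t} --y--> {p,q,r,s,t}  [seen]
Reachable DFA states: {p}, {p,q,r,s,t}, {p,q,s,t}.
{p,q,s,t} is among them.

yes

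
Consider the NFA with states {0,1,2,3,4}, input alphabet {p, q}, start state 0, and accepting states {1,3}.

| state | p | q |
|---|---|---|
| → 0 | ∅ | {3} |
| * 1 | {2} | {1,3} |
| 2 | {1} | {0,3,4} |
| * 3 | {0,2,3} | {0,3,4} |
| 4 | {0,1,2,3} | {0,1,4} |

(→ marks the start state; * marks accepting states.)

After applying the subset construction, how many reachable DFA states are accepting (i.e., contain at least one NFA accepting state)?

5

Start state of the DFA: {0}.
{0} --p--> ∅  [new]
{0} --q--> {3}  [new]
∅ --p--> ∅  [seen]
∅ --q--> ∅  [seen]
{3} --p--> {0,2,3}  [new]
{3} --q--> {0,3,4}  [new]
{0,2,3} --p--> {0,1,2,3}  [new]
{0,2,3} --q--> {0,3,4}  [seen]
{0,3,4} --p--> {0,1,2,3}  [seen]
{0,3,4} --q--> {0,1,3,4}  [new]
{0,1,2,3} --p--> {0,1,2,3}  [seen]
{0,1,2,3} --q--> {0,1,3,4}  [seen]
{0,1,3,4} --p--> {0,1,2,3}  [seen]
{0,1,3,4} --q--> {0,1,3,4}  [seen]
Reachable DFA states: {0}, ∅, {3}, {0,2,3}, {0,3,4}, {0,1,2,3}, {0,1,3,4}.
Accepting DFA states (contain an NFA accepting state): {3}, {0,2,3}, {0,3,4}, {0,1,2,3}, {0,1,3,4}.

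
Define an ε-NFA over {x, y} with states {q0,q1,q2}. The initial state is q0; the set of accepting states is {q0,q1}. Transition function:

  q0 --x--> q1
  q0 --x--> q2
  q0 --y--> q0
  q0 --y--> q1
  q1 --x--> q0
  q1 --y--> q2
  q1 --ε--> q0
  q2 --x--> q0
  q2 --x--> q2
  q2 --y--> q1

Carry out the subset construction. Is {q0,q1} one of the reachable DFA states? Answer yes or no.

Start state of the DFA: {q0} (ε-closure of the NFA start).
{q0} --x--> {q0,q1,q2}  [new]
{q0} --y--> {q0,q1}  [new]
{q0,q1,q2} --x--> {q0,q1,q2}  [seen]
{q0,q1,q2} --y--> {q0,q1,q2}  [seen]
{q0,q1} --x--> {q0,q1,q2}  [seen]
{q0,q1} --y--> {q0,q1,q2}  [seen]
Reachable DFA states: {q0}, {q0,q1,q2}, {q0,q1}.
{q0,q1} is among them.

yes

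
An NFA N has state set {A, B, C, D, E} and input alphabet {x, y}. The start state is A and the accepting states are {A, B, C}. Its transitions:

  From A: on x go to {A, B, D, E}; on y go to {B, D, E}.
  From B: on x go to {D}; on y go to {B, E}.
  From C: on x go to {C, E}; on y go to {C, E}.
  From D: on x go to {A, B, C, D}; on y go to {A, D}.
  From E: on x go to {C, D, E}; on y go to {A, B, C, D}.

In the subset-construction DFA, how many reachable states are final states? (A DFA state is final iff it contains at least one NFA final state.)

Start state of the DFA: {A}.
{A} --x--> {A, B, D, E}  [new]
{A} --y--> {B, D, E}  [new]
{A, B, D, E} --x--> {A, B, C, D, E}  [new]
{A, B, D, E} --y--> {A, B, C, D, E}  [seen]
{B, D, E} --x--> {A, B, C, D, E}  [seen]
{B, D, E} --y--> {A, B, C, D, E}  [seen]
{A, B, C, D, E} --x--> {A, B, C, D, E}  [seen]
{A, B, C, D, E} --y--> {A, B, C, D, E}  [seen]
Reachable DFA states: {A}, {A, B, D, E}, {B, D, E}, {A, B, C, D, E}.
Accepting DFA states (contain an NFA accepting state): {A}, {A, B, D, E}, {B, D, E}, {A, B, C, D, E}.

4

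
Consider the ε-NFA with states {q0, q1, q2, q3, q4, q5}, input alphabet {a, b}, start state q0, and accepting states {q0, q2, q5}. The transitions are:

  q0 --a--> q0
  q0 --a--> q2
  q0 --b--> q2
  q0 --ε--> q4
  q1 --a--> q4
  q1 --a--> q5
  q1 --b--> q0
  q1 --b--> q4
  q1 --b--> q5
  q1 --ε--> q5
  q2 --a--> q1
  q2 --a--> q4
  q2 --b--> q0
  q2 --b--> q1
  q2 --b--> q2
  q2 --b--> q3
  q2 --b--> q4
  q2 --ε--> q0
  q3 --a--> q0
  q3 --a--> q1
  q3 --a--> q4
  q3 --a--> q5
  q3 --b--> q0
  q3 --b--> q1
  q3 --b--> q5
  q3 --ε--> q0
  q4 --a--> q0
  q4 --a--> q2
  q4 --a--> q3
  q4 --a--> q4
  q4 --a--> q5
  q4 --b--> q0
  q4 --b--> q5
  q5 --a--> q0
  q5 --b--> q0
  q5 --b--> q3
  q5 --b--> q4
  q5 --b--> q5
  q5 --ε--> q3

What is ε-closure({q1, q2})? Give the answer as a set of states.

Begin with {q1, q2}.
q1 →ε {q5}; add q5.
q5 →ε {q3}; add q3.
q3 →ε {q0}; add q0.
q0 →ε {q4}; add q4.
ε-closure = {q0, q1, q2, q3, q4, q5}.

{q0, q1, q2, q3, q4, q5}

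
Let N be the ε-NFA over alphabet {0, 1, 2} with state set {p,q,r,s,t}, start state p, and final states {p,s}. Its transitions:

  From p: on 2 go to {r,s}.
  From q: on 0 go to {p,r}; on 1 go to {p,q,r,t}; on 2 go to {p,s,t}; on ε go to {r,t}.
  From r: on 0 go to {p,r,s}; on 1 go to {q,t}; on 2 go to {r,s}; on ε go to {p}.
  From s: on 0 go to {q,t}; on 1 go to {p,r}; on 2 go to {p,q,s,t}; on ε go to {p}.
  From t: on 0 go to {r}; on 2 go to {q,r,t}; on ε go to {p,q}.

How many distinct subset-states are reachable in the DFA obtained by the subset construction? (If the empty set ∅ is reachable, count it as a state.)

5

Start state of the DFA: {p} (ε-closure of the NFA start).
{p} --0--> ∅  [new]
{p} --1--> ∅  [seen]
{p} --2--> {p,r,s}  [new]
∅ --0--> ∅  [seen]
∅ --1--> ∅  [seen]
∅ --2--> ∅  [seen]
{p,r,s} --0--> {p,q,r,s,t}  [new]
{p,r,s} --1--> {p,q,r,t}  [new]
{p,r,s} --2--> {p,q,r,s,t}  [seen]
{p,q,r,s,t} --0--> {p,q,r,s,t}  [seen]
{p,q,r,s,t} --1--> {p,q,r,t}  [seen]
{p,q,r,s,t} --2--> {p,q,r,s,t}  [seen]
{p,q,r,t} --0--> {p,r,s}  [seen]
{p,q,r,t} --1--> {p,q,r,t}  [seen]
{p,q,r,t} --2--> {p,q,r,s,t}  [seen]
Reachable DFA states: {p}, ∅, {p,r,s}, {p,q,r,s,t}, {p,q,r,t}.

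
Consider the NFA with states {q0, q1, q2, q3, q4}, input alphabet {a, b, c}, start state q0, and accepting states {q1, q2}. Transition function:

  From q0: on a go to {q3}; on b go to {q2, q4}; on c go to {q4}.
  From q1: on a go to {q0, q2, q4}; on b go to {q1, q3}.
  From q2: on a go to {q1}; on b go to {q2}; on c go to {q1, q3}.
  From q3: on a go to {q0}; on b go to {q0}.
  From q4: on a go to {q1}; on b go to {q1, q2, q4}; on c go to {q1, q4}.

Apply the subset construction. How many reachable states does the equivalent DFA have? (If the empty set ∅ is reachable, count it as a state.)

Start state of the DFA: {q0}.
{q0} --a--> {q3}  [new]
{q0} --b--> {q2, q4}  [new]
{q0} --c--> {q4}  [new]
{q3} --a--> {q0}  [seen]
{q3} --b--> {q0}  [seen]
{q3} --c--> ∅  [new]
{q2, q4} --a--> {q1}  [new]
{q2, q4} --b--> {q1, q2, q4}  [new]
{q2, q4} --c--> {q1, q3, q4}  [new]
{q4} --a--> {q1}  [seen]
{q4} --b--> {q1, q2, q4}  [seen]
{q4} --c--> {q1, q4}  [new]
∅ --a--> ∅  [seen]
∅ --b--> ∅  [seen]
∅ --c--> ∅  [seen]
{q1} --a--> {q0, q2, q4}  [new]
{q1} --b--> {q1, q3}  [new]
{q1} --c--> ∅  [seen]
{q1, q2, q4} --a--> {q0, q1, q2, q4}  [new]
{q1, q2, q4} --b--> {q1, q2, q3, q4}  [new]
{q1, q2, q4} --c--> {q1, q3, q4}  [seen]
{q1, q3, q4} --a--> {q0, q1, q2, q4}  [seen]
{q1, q3, q4} --b--> {q0, q1, q2, q3, q4}  [new]
{q1, q3, q4} --c--> {q1, q4}  [seen]
{q1, q4} --a--> {q0, q1, q2, q4}  [seen]
{q1, q4} --b--> {q1, q2, q3, q4}  [seen]
{q1, q4} --c--> {q1, q4}  [seen]
{q0, q2, q4} --a--> {q1, q3}  [seen]
{q0, q2, q4} --b--> {q1, q2, q4}  [seen]
{q0, q2, q4} --c--> {q1, q3, q4}  [seen]
{q1, q3} --a--> {q0, q2, q4}  [seen]
{q1, q3} --b--> {q0, q1, q3}  [new]
{q1, q3} --c--> ∅  [seen]
{q0, q1, q2, q4} --a--> {q0, q1, q2, q3, q4}  [seen]
{q0, q1, q2, q4} --b--> {q1, q2, q3, q4}  [seen]
{q0, q1, q2, q4} --c--> {q1, q3, q4}  [seen]
{q1, q2, q3, q4} --a--> {q0, q1, q2, q4}  [seen]
{q1, q2, q3, q4} --b--> {q0, q1, q2, q3, q4}  [seen]
{q1, q2, q3, q4} --c--> {q1, q3, q4}  [seen]
{q0, q1, q2, q3, q4} --a--> {q0, q1, q2, q3, q4}  [seen]
{q0, q1, q2, q3, q4} --b--> {q0, q1, q2, q3, q4}  [seen]
{q0, q1, q2, q3, q4} --c--> {q1, q3, q4}  [seen]
{q0, q1, q3} --a--> {q0, q2, q3, q4}  [new]
{q0, q1, q3} --b--> {q0, q1, q2, q3, q4}  [seen]
{q0, q1, q3} --c--> {q4}  [seen]
{q0, q2, q3, q4} --a--> {q0, q1, q3}  [seen]
{q0, q2, q3, q4} --b--> {q0, q1, q2, q4}  [seen]
{q0, q2, q3, q4} --c--> {q1, q3, q4}  [seen]
Reachable DFA states: {q0}, {q3}, {q2, q4}, {q4}, ∅, {q1}, {q1, q2, q4}, {q1, q3, q4}, {q1, q4}, {q0, q2, q4}, {q1, q3}, {q0, q1, q2, q4}, {q1, q2, q3, q4}, {q0, q1, q2, q3, q4}, {q0, q1, q3}, {q0, q2, q3, q4}.

16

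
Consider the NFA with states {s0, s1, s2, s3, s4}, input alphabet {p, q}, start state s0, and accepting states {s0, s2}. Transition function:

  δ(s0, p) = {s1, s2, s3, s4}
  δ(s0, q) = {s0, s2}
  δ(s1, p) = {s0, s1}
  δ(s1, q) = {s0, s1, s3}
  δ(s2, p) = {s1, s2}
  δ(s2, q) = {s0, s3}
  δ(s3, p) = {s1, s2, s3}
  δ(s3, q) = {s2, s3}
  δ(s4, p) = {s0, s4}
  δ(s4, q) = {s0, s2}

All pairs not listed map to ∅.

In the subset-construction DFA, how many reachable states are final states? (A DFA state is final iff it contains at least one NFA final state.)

Start state of the DFA: {s0}.
{s0} --p--> {s1, s2, s3, s4}  [new]
{s0} --q--> {s0, s2}  [new]
{s1, s2, s3, s4} --p--> {s0, s1, s2, s3, s4}  [new]
{s1, s2, s3, s4} --q--> {s0, s1, s2, s3}  [new]
{s0, s2} --p--> {s1, s2, s3, s4}  [seen]
{s0, s2} --q--> {s0, s2, s3}  [new]
{s0, s1, s2, s3, s4} --p--> {s0, s1, s2, s3, s4}  [seen]
{s0, s1, s2, s3, s4} --q--> {s0, s1, s2, s3}  [seen]
{s0, s1, s2, s3} --p--> {s0, s1, s2, s3, s4}  [seen]
{s0, s1, s2, s3} --q--> {s0, s1, s2, s3}  [seen]
{s0, s2, s3} --p--> {s1, s2, s3, s4}  [seen]
{s0, s2, s3} --q--> {s0, s2, s3}  [seen]
Reachable DFA states: {s0}, {s1, s2, s3, s4}, {s0, s2}, {s0, s1, s2, s3, s4}, {s0, s1, s2, s3}, {s0, s2, s3}.
Accepting DFA states (contain an NFA accepting state): {s0}, {s1, s2, s3, s4}, {s0, s2}, {s0, s1, s2, s3, s4}, {s0, s1, s2, s3}, {s0, s2, s3}.

6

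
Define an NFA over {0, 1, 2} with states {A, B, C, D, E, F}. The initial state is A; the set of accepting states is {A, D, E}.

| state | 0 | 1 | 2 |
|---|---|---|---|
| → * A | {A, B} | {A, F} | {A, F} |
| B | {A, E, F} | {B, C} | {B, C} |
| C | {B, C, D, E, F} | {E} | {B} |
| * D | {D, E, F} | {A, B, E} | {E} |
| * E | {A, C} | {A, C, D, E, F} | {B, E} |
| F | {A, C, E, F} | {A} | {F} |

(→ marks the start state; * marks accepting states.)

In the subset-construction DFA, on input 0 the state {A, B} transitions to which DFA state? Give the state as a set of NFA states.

δ(A,0) = {A, B}; δ(B,0) = {A, E, F}.
Union: {A, B, E, F}.

{A, B, E, F}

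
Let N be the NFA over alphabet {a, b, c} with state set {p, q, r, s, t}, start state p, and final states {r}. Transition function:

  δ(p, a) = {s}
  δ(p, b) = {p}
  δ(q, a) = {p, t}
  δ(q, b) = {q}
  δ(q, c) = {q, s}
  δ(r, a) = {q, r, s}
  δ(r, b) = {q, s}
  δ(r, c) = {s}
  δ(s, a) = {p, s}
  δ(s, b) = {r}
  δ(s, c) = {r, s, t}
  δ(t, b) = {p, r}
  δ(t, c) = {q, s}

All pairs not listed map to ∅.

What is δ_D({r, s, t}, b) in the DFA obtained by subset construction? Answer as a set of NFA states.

δ(r,b) = {q, s}; δ(s,b) = {r}; δ(t,b) = {p, r}.
Union: {p, q, r, s}.

{p, q, r, s}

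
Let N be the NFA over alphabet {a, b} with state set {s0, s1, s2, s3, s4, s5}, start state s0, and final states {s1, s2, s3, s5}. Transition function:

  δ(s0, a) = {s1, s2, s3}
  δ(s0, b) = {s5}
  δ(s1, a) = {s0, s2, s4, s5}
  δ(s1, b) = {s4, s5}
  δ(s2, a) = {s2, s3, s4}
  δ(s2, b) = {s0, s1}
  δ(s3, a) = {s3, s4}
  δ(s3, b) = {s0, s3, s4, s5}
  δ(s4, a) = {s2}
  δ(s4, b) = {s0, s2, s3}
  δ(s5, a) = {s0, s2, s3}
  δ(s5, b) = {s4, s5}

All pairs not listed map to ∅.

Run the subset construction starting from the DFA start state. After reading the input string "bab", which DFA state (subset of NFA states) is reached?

Start: {s0}.
δ(s0,b) = {s5}.
Union: {s5}.
After b: {s5}.
δ(s5,a) = {s0, s2, s3}.
Union: {s0, s2, s3}.
After a: {s0, s2, s3}.
δ(s0,b) = {s5}; δ(s2,b) = {s0, s1}; δ(s3,b) = {s0, s3, s4, s5}.
Union: {s0, s1, s3, s4, s5}.
After b: {s0, s1, s3, s4, s5}.

{s0, s1, s3, s4, s5}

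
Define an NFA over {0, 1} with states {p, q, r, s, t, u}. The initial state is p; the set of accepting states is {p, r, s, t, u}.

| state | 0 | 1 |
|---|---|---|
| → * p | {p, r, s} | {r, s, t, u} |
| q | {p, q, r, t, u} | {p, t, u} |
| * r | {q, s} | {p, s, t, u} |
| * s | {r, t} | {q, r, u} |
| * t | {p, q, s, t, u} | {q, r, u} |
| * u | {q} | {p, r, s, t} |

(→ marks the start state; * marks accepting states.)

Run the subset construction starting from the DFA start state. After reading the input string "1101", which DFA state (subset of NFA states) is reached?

Start: {p}.
δ(p,1) = {r, s, t, u}.
Union: {r, s, t, u}.
After 1: {r, s, t, u}.
δ(r,1) = {p, s, t, u}; δ(s,1) = {q, r, u}; δ(t,1) = {q, r, u}; δ(u,1) = {p, r, s, t}.
Union: {p, q, r, s, t, u}.
After 1: {p, q, r, s, t, u}.
δ(p,0) = {p, r, s}; δ(q,0) = {p, q, r, t, u}; δ(r,0) = {q, s}; δ(s,0) = {r, t}; δ(t,0) = {p, q, s, t, u}; δ(u,0) = {q}.
Union: {p, q, r, s, t, u}.
After 0: {p, q, r, s, t, u}.
δ(p,1) = {r, s, t, u}; δ(q,1) = {p, t, u}; δ(r,1) = {p, s, t, u}; δ(s,1) = {q, r, u}; δ(t,1) = {q, r, u}; δ(u,1) = {p, r, s, t}.
Union: {p, q, r, s, t, u}.
After 1: {p, q, r, s, t, u}.

{p, q, r, s, t, u}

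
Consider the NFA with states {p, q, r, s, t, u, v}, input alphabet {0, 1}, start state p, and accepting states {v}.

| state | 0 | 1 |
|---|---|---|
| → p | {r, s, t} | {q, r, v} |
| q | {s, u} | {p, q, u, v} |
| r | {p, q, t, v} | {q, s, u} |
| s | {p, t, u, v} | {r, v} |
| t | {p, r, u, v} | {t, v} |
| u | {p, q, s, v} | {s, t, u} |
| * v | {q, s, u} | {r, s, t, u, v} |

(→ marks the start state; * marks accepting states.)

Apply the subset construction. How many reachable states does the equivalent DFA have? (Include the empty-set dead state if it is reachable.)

Start state of the DFA: {p}.
{p} --0--> {r, s, t}  [new]
{p} --1--> {q, r, v}  [new]
{r, s, t} --0--> {p, q, r, t, u, v}  [new]
{r, s, t} --1--> {q, r, s, t, u, v}  [new]
{q, r, v} --0--> {p, q, s, t, u, v}  [new]
{q, r, v} --1--> {p, q, r, s, t, u, v}  [new]
{p, q, r, t, u, v} --0--> {p, q, r, s, t, u, v}  [seen]
{p, q, r, t, u, v} --1--> {p, q, r, s, t, u, v}  [seen]
{q, r, s, t, u, v} --0--> {p, q, r, s, t, u, v}  [seen]
{q, r, s, t, u, v} --1--> {p, q, r, s, t, u, v}  [seen]
{p, q, s, t, u, v} --0--> {p, q, r, s, t, u, v}  [seen]
{p, q, s, t, u, v} --1--> {p, q, r, s, t, u, v}  [seen]
{p, q, r, s, t, u, v} --0--> {p, q, r, s, t, u, v}  [seen]
{p, q, r, s, t, u, v} --1--> {p, q, r, s, t, u, v}  [seen]
Reachable DFA states: {p}, {r, s, t}, {q, r, v}, {p, q, r, t, u, v}, {q, r, s, t, u, v}, {p, q, s, t, u, v}, {p, q, r, s, t, u, v}.

7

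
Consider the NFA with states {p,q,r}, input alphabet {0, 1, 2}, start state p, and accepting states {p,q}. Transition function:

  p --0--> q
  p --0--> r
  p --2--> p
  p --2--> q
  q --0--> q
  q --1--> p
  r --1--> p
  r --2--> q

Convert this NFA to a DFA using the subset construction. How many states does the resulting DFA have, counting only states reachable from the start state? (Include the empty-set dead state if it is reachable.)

Start state of the DFA: {p}.
{p} --0--> {q,r}  [new]
{p} --1--> ∅  [new]
{p} --2--> {p,q}  [new]
{q,r} --0--> {q}  [new]
{q,r} --1--> {p}  [seen]
{q,r} --2--> {q}  [seen]
∅ --0--> ∅  [seen]
∅ --1--> ∅  [seen]
∅ --2--> ∅  [seen]
{p,q} --0--> {q,r}  [seen]
{p,q} --1--> {p}  [seen]
{p,q} --2--> {p,q}  [seen]
{q} --0--> {q}  [seen]
{q} --1--> {p}  [seen]
{q} --2--> ∅  [seen]
Reachable DFA states: {p}, {q,r}, ∅, {p,q}, {q}.

5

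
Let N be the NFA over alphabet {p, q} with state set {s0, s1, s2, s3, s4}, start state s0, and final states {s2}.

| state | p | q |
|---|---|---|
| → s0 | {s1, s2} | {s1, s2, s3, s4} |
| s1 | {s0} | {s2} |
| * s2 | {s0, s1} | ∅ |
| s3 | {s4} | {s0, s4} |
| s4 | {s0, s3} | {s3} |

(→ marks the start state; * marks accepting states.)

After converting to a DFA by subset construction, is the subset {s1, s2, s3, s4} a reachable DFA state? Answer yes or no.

yes

Start state of the DFA: {s0}.
{s0} --p--> {s1, s2}  [new]
{s0} --q--> {s1, s2, s3, s4}  [new]
{s1, s2} --p--> {s0, s1}  [new]
{s1, s2} --q--> {s2}  [new]
{s1, s2, s3, s4} --p--> {s0, s1, s3, s4}  [new]
{s1, s2, s3, s4} --q--> {s0, s2, s3, s4}  [new]
{s0, s1} --p--> {s0, s1, s2}  [new]
{s0, s1} --q--> {s1, s2, s3, s4}  [seen]
{s2} --p--> {s0, s1}  [seen]
{s2} --q--> ∅  [new]
{s0, s1, s3, s4} --p--> {s0, s1, s2, s3, s4}  [new]
{s0, s1, s3, s4} --q--> {s0, s1, s2, s3, s4}  [seen]
{s0, s2, s3, s4} --p--> {s0, s1, s2, s3, s4}  [seen]
{s0, s2, s3, s4} --q--> {s0, s1, s2, s3, s4}  [seen]
{s0, s1, s2} --p--> {s0, s1, s2}  [seen]
{s0, s1, s2} --q--> {s1, s2, s3, s4}  [seen]
∅ --p--> ∅  [seen]
∅ --q--> ∅  [seen]
{s0, s1, s2, s3, s4} --p--> {s0, s1, s2, s3, s4}  [seen]
{s0, s1, s2, s3, s4} --q--> {s0, s1, s2, s3, s4}  [seen]
Reachable DFA states: {s0}, {s1, s2}, {s1, s2, s3, s4}, {s0, s1}, {s2}, {s0, s1, s3, s4}, {s0, s2, s3, s4}, {s0, s1, s2}, ∅, {s0, s1, s2, s3, s4}.
{s1, s2, s3, s4} is among them.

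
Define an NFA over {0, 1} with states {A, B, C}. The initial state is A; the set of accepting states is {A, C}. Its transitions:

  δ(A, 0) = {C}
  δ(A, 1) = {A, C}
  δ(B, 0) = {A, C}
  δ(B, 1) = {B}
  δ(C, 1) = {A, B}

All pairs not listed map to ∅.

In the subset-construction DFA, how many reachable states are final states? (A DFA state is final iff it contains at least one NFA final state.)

Start state of the DFA: {A}.
{A} --0--> {C}  [new]
{A} --1--> {A, C}  [new]
{C} --0--> ∅  [new]
{C} --1--> {A, B}  [new]
{A, C} --0--> {C}  [seen]
{A, C} --1--> {A, B, C}  [new]
∅ --0--> ∅  [seen]
∅ --1--> ∅  [seen]
{A, B} --0--> {A, C}  [seen]
{A, B} --1--> {A, B, C}  [seen]
{A, B, C} --0--> {A, C}  [seen]
{A, B, C} --1--> {A, B, C}  [seen]
Reachable DFA states: {A}, {C}, {A, C}, ∅, {A, B}, {A, B, C}.
Accepting DFA states (contain an NFA accepting state): {A}, {C}, {A, C}, {A, B}, {A, B, C}.

5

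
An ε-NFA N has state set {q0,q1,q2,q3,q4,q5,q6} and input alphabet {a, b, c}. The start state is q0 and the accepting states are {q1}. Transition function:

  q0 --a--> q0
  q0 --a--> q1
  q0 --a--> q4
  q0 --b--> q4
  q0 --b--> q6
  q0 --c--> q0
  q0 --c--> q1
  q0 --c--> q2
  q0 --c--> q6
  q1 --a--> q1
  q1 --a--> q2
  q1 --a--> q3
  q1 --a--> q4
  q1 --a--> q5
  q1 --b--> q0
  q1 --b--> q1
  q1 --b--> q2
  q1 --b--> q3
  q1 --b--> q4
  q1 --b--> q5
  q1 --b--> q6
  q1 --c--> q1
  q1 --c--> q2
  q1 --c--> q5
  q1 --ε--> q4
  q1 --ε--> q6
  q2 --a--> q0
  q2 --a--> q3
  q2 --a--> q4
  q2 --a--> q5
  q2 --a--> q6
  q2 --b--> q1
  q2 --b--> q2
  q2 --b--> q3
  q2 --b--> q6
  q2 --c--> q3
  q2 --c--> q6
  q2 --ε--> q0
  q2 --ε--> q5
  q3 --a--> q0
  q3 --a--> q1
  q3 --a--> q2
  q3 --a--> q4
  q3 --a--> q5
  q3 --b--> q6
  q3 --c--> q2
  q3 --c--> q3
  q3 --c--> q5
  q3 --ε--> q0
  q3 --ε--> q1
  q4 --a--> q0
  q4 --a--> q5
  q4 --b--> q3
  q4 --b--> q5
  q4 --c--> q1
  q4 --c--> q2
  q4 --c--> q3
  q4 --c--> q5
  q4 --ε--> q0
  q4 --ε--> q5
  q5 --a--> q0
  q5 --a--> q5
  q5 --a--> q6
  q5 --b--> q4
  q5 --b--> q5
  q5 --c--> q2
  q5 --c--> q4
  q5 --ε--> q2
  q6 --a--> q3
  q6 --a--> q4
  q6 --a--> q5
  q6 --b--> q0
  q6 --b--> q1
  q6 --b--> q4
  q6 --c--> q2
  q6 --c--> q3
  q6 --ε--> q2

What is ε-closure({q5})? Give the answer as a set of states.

{q0,q2,q5}

Begin with {q5}.
q5 →ε {q2}; add q2.
q2 →ε {q0,q5}; add q0.
ε-closure = {q0,q2,q5}.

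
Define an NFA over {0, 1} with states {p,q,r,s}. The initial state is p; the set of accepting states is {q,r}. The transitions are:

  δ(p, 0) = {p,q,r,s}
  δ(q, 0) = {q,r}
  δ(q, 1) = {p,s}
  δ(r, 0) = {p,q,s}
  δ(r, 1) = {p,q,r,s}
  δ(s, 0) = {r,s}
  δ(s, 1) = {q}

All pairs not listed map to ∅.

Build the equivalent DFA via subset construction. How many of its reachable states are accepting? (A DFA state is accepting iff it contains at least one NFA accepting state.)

Start state of the DFA: {p}.
{p} --0--> {p,q,r,s}  [new]
{p} --1--> ∅  [new]
{p,q,r,s} --0--> {p,q,r,s}  [seen]
{p,q,r,s} --1--> {p,q,r,s}  [seen]
∅ --0--> ∅  [seen]
∅ --1--> ∅  [seen]
Reachable DFA states: {p}, {p,q,r,s}, ∅.
Accepting DFA states (contain an NFA accepting state): {p,q,r,s}.

1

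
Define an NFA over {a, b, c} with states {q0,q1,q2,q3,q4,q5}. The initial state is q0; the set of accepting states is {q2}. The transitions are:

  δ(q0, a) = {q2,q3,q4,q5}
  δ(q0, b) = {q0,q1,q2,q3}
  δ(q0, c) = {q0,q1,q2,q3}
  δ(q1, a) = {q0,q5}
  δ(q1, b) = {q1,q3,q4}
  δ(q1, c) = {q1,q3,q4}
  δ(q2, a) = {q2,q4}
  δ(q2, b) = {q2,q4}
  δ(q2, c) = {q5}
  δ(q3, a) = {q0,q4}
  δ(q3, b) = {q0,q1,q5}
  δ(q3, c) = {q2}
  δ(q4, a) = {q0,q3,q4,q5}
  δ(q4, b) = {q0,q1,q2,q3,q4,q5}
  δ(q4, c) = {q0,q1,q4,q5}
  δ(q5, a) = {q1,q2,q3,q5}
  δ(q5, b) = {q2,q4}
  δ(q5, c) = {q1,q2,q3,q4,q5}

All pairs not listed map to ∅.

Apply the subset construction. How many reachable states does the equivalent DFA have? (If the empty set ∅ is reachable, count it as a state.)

Start state of the DFA: {q0}.
{q0} --a--> {q2,q3,q4,q5}  [new]
{q0} --b--> {q0,q1,q2,q3}  [new]
{q0} --c--> {q0,q1,q2,q3}  [seen]
{q2,q3,q4,q5} --a--> {q0,q1,q2,q3,q4,q5}  [new]
{q2,q3,q4,q5} --b--> {q0,q1,q2,q3,q4,q5}  [seen]
{q2,q3,q4,q5} --c--> {q0,q1,q2,q3,q4,q5}  [seen]
{q0,q1,q2,q3} --a--> {q0,q2,q3,q4,q5}  [new]
{q0,q1,q2,q3} --b--> {q0,q1,q2,q3,q4,q5}  [seen]
{q0,q1,q2,q3} --c--> {q0,q1,q2,q3,q4,q5}  [seen]
{q0,q1,q2,q3,q4,q5} --a--> {q0,q1,q2,q3,q4,q5}  [seen]
{q0,q1,q2,q3,q4,q5} --b--> {q0,q1,q2,q3,q4,q5}  [seen]
{q0,q1,q2,q3,q4,q5} --c--> {q0,q1,q2,q3,q4,q5}  [seen]
{q0,q2,q3,q4,q5} --a--> {q0,q1,q2,q3,q4,q5}  [seen]
{q0,q2,q3,q4,q5} --b--> {q0,q1,q2,q3,q4,q5}  [seen]
{q0,q2,q3,q4,q5} --c--> {q0,q1,q2,q3,q4,q5}  [seen]
Reachable DFA states: {q0}, {q2,q3,q4,q5}, {q0,q1,q2,q3}, {q0,q1,q2,q3,q4,q5}, {q0,q2,q3,q4,q5}.

5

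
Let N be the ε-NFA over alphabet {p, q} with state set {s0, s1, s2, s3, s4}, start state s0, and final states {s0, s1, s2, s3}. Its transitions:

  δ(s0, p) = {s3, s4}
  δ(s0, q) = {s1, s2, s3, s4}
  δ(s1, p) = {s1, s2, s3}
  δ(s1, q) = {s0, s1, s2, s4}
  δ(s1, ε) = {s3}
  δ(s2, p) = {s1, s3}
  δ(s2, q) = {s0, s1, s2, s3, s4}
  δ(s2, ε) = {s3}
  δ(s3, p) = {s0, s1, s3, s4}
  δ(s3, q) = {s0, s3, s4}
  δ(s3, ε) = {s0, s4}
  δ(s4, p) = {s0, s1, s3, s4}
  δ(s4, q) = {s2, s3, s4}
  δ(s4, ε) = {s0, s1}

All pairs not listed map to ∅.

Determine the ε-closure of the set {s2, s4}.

Begin with {s2, s4}.
s2 →ε {s3}; add s3.
s3 →ε {s0, s4}; add s0.
s4 →ε {s0, s1}; add s1.
ε-closure = {s0, s1, s2, s3, s4}.

{s0, s1, s2, s3, s4}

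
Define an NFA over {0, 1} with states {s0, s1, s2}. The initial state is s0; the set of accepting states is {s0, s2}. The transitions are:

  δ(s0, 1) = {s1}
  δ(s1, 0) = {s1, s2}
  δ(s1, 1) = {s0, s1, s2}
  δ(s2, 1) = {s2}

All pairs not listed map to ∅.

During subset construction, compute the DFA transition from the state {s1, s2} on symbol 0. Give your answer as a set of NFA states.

δ(s1,0) = {s1, s2}; δ(s2,0) = ∅.
Union: {s1, s2}.

{s1, s2}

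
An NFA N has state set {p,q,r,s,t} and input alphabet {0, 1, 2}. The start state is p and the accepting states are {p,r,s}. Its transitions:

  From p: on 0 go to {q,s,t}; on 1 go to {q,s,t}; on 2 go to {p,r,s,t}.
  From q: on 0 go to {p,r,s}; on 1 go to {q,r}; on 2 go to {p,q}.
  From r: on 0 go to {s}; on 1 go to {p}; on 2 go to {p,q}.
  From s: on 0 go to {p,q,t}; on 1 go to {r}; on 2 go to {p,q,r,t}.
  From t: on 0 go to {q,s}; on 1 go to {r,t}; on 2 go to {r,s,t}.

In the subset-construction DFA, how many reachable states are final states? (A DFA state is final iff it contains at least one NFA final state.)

9

Start state of the DFA: {p}.
{p} --0--> {q,s,t}  [new]
{p} --1--> {q,s,t}  [seen]
{p} --2--> {p,r,s,t}  [new]
{q,s,t} --0--> {p,q,r,s,t}  [new]
{q,s,t} --1--> {q,r,t}  [new]
{q,s,t} --2--> {p,q,r,s,t}  [seen]
{p,r,s,t} --0--> {p,q,s,t}  [new]
{p,r,s,t} --1--> {p,q,r,s,t}  [seen]
{p,r,s,t} --2--> {p,q,r,s,t}  [seen]
{p,q,r,s,t} --0--> {p,q,r,s,t}  [seen]
{p,q,r,s,t} --1--> {p,q,r,s,t}  [seen]
{p,q,r,s,t} --2--> {p,q,r,s,t}  [seen]
{q,r,t} --0--> {p,q,r,s}  [new]
{q,r,t} --1--> {p,q,r,t}  [new]
{q,r,t} --2--> {p,q,r,s,t}  [seen]
{p,q,s,t} --0--> {p,q,r,s,t}  [seen]
{p,q,s,t} --1--> {q,r,s,t}  [new]
{p,q,s,t} --2--> {p,q,r,s,t}  [seen]
{p,q,r,s} --0--> {p,q,r,s,t}  [seen]
{p,q,r,s} --1--> {p,q,r,s,t}  [seen]
{p,q,r,s} --2--> {p,q,r,s,t}  [seen]
{p,q,r,t} --0--> {p,q,r,s,t}  [seen]
{p,q,r,t} --1--> {p,q,r,s,t}  [seen]
{p,q,r,t} --2--> {p,q,r,s,t}  [seen]
{q,r,s,t} --0--> {p,q,r,s,t}  [seen]
{q,r,s,t} --1--> {p,q,r,t}  [seen]
{q,r,s,t} --2--> {p,q,r,s,t}  [seen]
Reachable DFA states: {p}, {q,s,t}, {p,r,s,t}, {p,q,r,s,t}, {q,r,t}, {p,q,s,t}, {p,q,r,s}, {p,q,r,t}, {q,r,s,t}.
Accepting DFA states (contain an NFA accepting state): {p}, {q,s,t}, {p,r,s,t}, {p,q,r,s,t}, {q,r,t}, {p,q,s,t}, {p,q,r,s}, {p,q,r,t}, {q,r,s,t}.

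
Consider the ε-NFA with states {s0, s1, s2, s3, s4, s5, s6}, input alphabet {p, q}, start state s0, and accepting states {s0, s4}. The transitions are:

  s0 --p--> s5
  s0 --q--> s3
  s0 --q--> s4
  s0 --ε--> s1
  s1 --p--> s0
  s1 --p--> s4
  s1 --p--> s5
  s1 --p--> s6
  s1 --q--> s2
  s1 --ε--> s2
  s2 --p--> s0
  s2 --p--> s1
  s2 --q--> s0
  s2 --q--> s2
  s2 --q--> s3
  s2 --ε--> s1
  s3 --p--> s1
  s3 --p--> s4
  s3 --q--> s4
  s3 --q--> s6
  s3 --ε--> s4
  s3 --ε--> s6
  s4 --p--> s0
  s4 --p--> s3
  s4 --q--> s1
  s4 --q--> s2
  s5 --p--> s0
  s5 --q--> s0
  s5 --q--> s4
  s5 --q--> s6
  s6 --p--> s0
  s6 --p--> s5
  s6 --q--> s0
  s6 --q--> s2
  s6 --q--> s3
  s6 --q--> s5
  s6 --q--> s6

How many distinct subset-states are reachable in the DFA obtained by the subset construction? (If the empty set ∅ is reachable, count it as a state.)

4

Start state of the DFA: {s0, s1, s2} (ε-closure of the NFA start).
{s0, s1, s2} --p--> {s0, s1, s2, s4, s5, s6}  [new]
{s0, s1, s2} --q--> {s0, s1, s2, s3, s4, s6}  [new]
{s0, s1, s2, s4, s5, s6} --p--> {s0, s1, s2, s3, s4, s5, s6}  [new]
{s0, s1, s2, s4, s5, s6} --q--> {s0, s1, s2, s3, s4, s5, s6}  [seen]
{s0, s1, s2, s3, s4, s6} --p--> {s0, s1, s2, s3, s4, s5, s6}  [seen]
{s0, s1, s2, s3, s4, s6} --q--> {s0, s1, s2, s3, s4, s5, s6}  [seen]
{s0, s1, s2, s3, s4, s5, s6} --p--> {s0, s1, s2, s3, s4, s5, s6}  [seen]
{s0, s1, s2, s3, s4, s5, s6} --q--> {s0, s1, s2, s3, s4, s5, s6}  [seen]
Reachable DFA states: {s0, s1, s2}, {s0, s1, s2, s4, s5, s6}, {s0, s1, s2, s3, s4, s6}, {s0, s1, s2, s3, s4, s5, s6}.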